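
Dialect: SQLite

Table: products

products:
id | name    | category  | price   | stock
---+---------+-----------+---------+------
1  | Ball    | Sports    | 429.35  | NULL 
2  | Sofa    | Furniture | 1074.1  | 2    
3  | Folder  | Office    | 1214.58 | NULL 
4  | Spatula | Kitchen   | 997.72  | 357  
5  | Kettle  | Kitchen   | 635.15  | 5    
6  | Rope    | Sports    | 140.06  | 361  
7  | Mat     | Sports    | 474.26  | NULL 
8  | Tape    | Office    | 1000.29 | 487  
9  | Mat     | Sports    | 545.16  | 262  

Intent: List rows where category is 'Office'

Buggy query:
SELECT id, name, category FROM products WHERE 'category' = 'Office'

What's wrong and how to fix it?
Bug: 'category' in single quotes is a string literal, not the column; the comparison is literal-vs-literal and never true

Fix: Remove the quotes around the column name (or use double quotes for an identifier)

Corrected query:
SELECT id, name, category FROM products WHERE category = 'Office'

Result:
id | name   | category
---+--------+---------
3  | Folder | Office  
8  | Tape   | Office  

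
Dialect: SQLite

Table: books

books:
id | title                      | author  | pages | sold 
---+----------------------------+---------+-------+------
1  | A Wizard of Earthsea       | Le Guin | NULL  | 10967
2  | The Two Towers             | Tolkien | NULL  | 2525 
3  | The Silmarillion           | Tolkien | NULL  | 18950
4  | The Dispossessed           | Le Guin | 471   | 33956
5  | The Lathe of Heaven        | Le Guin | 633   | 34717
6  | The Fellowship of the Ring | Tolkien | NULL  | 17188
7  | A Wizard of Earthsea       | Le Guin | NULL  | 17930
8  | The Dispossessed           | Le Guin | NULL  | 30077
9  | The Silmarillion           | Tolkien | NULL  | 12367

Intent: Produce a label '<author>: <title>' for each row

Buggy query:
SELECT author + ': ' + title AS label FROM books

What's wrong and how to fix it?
Bug: SQLite uses || for string concatenation; + coerces text to numbers (yielding 0)

Fix: Use the || operator for string concatenation

Corrected query:
SELECT author || ': ' || title AS label FROM books

Result:
label                              
-----------------------------------
Le Guin: A Wizard of Earthsea      
Tolkien: The Two Towers            
Tolkien: The Silmarillion          
Le Guin: The Dispossessed          
Le Guin: The Lathe of Heaven       
Tolkien: The Fellowship of the Ring
Le Guin: A Wizard of Earthsea      
Le Guin: The Dispossessed          
Tolkien: The Silmarillion          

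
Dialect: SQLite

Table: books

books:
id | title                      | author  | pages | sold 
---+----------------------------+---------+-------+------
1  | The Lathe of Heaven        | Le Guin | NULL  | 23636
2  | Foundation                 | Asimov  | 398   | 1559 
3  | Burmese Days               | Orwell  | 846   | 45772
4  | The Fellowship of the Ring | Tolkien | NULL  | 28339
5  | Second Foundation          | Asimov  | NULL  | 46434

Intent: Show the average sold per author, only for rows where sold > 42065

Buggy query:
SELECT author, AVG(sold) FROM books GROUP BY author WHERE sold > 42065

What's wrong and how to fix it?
Bug: Row-level WHERE must come before GROUP BY in the clause order

Fix: Move the WHERE clause before GROUP BY

Corrected query:
SELECT author, AVG(sold) FROM books WHERE sold > 42065 GROUP BY author

Result:
author | AVG(sold)
-------+----------
Asimov | 46434    
Orwell | 45772    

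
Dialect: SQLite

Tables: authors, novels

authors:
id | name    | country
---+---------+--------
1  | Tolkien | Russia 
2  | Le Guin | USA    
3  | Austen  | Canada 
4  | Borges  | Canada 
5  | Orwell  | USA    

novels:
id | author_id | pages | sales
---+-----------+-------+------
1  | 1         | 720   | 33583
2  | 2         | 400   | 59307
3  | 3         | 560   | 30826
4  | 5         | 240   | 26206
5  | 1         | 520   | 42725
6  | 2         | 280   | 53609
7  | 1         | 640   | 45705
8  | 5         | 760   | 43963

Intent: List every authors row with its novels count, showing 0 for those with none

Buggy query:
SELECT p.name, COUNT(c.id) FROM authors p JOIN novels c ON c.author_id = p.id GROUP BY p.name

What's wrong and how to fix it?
Bug: INNER JOIN drops authors rows that have no matching novels rows

Fix: Switch to LEFT JOIN to retain unmatched parent rows

Corrected query:
SELECT p.name, COUNT(c.id) FROM authors p LEFT JOIN novels c ON c.author_id = p.id GROUP BY p.name

Result:
name    | COUNT(c.id)
--------+------------
Austen  | 1          
Borges  | 0          
Le Guin | 2          
Orwell  | 2          
Tolkien | 3          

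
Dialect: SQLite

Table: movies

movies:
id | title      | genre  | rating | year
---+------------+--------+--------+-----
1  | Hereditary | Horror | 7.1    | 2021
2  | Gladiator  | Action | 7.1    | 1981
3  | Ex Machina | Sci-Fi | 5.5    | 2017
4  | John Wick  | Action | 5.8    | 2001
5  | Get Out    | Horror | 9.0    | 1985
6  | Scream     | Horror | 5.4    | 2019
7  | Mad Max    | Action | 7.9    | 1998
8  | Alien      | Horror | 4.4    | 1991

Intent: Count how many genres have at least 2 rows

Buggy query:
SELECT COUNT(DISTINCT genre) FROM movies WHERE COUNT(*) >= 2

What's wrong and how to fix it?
Bug: WHERE filters individual rows, not groups, so a group-level COUNT is invalid there

Fix: Group first with HAVING COUNT(*) >= 2, then COUNT the resulting groups

Corrected query:
SELECT COUNT(*) FROM (SELECT genre FROM movies GROUP BY genre HAVING COUNT(*) >= 2)

Result:
COUNT(*)
--------
2       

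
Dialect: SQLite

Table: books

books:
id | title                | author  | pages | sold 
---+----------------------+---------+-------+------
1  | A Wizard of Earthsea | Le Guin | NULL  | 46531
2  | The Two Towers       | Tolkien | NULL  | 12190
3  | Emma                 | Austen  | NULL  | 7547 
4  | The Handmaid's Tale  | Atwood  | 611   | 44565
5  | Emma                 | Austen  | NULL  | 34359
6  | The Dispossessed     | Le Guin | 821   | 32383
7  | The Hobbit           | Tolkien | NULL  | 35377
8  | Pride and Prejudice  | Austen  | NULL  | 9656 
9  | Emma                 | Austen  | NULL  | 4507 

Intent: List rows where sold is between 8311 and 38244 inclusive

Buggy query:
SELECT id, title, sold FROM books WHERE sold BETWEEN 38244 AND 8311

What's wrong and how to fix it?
Bug: BETWEEN expects the lower bound first; with 38244 AND 8311 the range is empty

Fix: Write BETWEEN 8311 AND 38244

Corrected query:
SELECT id, title, sold FROM books WHERE sold BETWEEN 8311 AND 38244

Result:
id | title               | sold 
---+---------------------+------
2  | The Two Towers      | 12190
5  | Emma                | 34359
6  | The Dispossessed    | 32383
7  | The Hobbit          | 35377
8  | Pride and Prejudice | 9656 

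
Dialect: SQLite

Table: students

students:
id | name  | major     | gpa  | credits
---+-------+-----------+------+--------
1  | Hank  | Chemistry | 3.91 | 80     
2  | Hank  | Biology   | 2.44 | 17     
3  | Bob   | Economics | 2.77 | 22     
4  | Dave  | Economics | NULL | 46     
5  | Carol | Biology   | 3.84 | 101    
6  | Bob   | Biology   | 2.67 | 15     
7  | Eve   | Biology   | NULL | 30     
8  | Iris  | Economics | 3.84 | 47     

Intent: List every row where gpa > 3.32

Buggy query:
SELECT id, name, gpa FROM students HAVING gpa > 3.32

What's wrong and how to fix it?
Bug: HAVING filters the output of aggregation, but this query has no GROUP BY and no aggregate functions, so SQLite rejects it (HAVING clause on a non-aggregate query); the condition here is per row

Fix: Replace HAVING with WHERE since the condition applies to individual rows

Corrected query:
SELECT id, name, gpa FROM students WHERE gpa > 3.32

Result:
id | name  | gpa 
---+-------+-----
1  | Hank  | 3.91
5  | Carol | 3.84
8  | Iris  | 3.84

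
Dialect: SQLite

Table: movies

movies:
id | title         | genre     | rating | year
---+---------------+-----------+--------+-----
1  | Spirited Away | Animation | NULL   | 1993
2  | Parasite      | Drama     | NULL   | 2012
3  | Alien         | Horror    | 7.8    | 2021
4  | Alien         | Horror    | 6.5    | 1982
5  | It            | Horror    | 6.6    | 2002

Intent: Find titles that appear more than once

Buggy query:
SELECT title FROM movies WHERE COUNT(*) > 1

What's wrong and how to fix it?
Bug: COUNT(*) is an aggregate and cannot be used in WHERE

Fix: Group first, then use HAVING for the count condition

Corrected query:
SELECT title FROM movies GROUP BY title HAVING COUNT(*) > 1

Result:
title
-----
Alien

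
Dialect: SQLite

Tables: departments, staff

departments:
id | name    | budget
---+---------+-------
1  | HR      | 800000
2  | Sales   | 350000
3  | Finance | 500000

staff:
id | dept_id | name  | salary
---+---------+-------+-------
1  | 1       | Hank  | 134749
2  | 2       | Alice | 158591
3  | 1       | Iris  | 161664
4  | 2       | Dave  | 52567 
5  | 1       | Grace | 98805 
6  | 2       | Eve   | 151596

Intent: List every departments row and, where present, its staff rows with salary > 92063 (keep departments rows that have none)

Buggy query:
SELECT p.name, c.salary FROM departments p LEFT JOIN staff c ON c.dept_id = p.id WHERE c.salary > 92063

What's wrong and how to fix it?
Bug: Filtering c.salary in WHERE discards the NULL rows produced by LEFT JOIN, turning it into an inner join

Fix: Put 'c.salary > 92063' in the JOIN's ON clause instead of WHERE

Corrected query:
SELECT p.name, c.salary FROM departments p LEFT JOIN staff c ON c.dept_id = p.id AND c.salary > 92063

Result:
name    | salary
--------+-------
HR      | 98805 
HR      | 134749
HR      | 161664
Sales   | 151596
Sales   | 158591
Finance | NULL  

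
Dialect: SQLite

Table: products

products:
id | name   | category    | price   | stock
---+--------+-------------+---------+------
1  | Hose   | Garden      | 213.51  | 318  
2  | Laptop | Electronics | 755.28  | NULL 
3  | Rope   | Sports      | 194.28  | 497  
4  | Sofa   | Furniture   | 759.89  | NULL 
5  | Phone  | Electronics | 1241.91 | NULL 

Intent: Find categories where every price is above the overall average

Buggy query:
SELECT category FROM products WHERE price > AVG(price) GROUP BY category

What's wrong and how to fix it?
Bug: WHERE evaluates per row before aggregation, so AVG() is unavailable

Fix: Compute the overall average in a scalar subquery and compare each group's MIN against it in HAVING

Corrected query:
SELECT category FROM products GROUP BY category HAVING MIN(price) > (SELECT AVG(price) FROM products)

Result:
category   
-----------
Electronics
Furniture  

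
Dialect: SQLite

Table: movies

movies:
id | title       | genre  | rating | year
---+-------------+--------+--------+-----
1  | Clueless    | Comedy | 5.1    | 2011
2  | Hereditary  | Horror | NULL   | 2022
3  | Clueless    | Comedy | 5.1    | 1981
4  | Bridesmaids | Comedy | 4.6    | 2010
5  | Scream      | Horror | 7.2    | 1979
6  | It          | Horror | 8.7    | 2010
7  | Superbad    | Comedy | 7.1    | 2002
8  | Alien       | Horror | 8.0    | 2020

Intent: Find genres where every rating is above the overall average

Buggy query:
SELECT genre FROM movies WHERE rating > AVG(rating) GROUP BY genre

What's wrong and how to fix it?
Bug: AVG() is an aggregate; it can't sit directly in WHERE

Fix: Use a subquery for AVG and a HAVING MIN(...) filter so the condition holds for every row in the group

Corrected query:
SELECT genre FROM movies GROUP BY genre HAVING MIN(rating) > (SELECT AVG(rating) FROM movies)

Result:
genre 
------
Horror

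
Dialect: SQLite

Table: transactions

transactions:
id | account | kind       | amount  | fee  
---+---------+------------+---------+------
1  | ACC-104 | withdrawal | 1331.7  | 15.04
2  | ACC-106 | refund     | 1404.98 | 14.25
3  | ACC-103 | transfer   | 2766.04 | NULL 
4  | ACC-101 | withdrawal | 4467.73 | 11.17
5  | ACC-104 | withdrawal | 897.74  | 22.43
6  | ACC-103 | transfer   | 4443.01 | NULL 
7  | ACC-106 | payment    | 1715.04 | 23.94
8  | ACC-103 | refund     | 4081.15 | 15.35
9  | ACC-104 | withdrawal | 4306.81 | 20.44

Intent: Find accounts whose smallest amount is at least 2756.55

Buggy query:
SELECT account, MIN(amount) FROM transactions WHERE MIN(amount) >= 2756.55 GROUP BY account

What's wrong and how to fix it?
Bug: MIN() in WHERE is a misuse of aggregate

Fix: Use HAVING for the per-group MIN condition

Corrected query:
SELECT account, MIN(amount) FROM transactions GROUP BY account HAVING MIN(amount) >= 2756.55

Result:
account | MIN(amount)
--------+------------
ACC-101 | 4467.73    
ACC-103 | 2766.04    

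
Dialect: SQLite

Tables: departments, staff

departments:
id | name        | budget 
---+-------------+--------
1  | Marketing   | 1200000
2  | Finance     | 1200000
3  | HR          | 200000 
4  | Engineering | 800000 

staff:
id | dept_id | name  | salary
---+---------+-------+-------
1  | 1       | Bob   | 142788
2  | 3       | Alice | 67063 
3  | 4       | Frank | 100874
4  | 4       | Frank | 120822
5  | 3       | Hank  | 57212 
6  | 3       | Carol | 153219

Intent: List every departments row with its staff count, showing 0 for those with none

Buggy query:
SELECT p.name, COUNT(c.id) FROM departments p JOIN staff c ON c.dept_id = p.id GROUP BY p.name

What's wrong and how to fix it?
Bug: An inner join excludes parents with zero children

Fix: Switch to LEFT JOIN to retain unmatched parent rows

Corrected query:
SELECT p.name, COUNT(c.id) FROM departments p LEFT JOIN staff c ON c.dept_id = p.id GROUP BY p.name

Result:
name        | COUNT(c.id)
------------+------------
Engineering | 2          
Finance     | 0          
HR          | 3          
Marketing   | 1          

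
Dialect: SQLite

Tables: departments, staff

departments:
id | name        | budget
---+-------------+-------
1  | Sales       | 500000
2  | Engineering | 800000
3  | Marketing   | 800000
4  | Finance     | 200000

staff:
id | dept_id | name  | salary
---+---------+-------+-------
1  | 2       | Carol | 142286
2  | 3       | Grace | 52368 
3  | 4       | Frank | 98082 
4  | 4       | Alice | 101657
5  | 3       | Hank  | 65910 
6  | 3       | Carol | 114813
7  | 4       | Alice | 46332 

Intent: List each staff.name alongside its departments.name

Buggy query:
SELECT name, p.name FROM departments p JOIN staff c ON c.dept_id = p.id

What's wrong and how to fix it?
Bug: 'name' exists in both joined tables, so the database can't tell which one is meant

Fix: Prefix ambiguous columns with the table alias

Corrected query:
SELECT c.name, p.name FROM departments p JOIN staff c ON c.dept_id = p.id

Result:
name  | name       
------+------------
Carol | Engineering
Grace | Marketing  
Frank | Finance    
Alice | Finance    
Hank  | Marketing  
Carol | Marketing  
Alice | Finance    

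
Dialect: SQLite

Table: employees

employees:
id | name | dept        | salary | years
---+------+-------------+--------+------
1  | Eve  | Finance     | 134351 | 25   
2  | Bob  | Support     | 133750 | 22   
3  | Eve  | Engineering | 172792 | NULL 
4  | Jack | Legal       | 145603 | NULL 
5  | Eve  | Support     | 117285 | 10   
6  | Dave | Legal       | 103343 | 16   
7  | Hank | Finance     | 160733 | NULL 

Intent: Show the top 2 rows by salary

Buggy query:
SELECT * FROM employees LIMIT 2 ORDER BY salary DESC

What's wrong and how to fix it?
Bug: ORDER BY cannot follow LIMIT; LIMIT is the final clause

Fix: Swap the clauses: ORDER BY first, then LIMIT

Corrected query:
SELECT * FROM employees ORDER BY salary DESC LIMIT 2

Result:
id | name | dept        | salary | years
---+------+-------------+--------+------
3  | Eve  | Engineering | 172792 | NULL 
7  | Hank | Finance     | 160733 | NULL 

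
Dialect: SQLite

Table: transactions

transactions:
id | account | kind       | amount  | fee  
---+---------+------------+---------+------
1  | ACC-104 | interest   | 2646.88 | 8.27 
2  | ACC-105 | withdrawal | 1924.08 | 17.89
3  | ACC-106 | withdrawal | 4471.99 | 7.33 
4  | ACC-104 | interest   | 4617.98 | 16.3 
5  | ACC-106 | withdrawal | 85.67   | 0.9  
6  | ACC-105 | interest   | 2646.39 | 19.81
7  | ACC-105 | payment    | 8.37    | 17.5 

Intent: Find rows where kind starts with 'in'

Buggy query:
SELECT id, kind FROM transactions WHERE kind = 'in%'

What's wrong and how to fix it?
Bug: '=' compares the literal string including the % character; pattern matching needs LIKE

Fix: Use LIKE for wildcard pattern matching

Corrected query:
SELECT id, kind FROM transactions WHERE kind LIKE 'in%'

Result:
id | kind    
---+---------
1  | interest
4  | interest
6  | interest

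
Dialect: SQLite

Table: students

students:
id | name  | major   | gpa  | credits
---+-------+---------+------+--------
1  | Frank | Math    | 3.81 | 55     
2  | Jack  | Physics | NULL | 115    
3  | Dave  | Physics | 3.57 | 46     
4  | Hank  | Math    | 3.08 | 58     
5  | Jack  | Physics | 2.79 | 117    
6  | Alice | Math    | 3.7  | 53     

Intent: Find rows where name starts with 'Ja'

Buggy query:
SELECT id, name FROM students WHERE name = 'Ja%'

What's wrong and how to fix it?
Bug: Wildcards only work with LIKE; '=' treats '%' as a literal character

Fix: Replace '=' with LIKE so 'Ja%' is treated as a pattern

Corrected query:
SELECT id, name FROM students WHERE name LIKE 'Ja%'

Result:
id | name
---+-----
2  | Jack
5  | Jack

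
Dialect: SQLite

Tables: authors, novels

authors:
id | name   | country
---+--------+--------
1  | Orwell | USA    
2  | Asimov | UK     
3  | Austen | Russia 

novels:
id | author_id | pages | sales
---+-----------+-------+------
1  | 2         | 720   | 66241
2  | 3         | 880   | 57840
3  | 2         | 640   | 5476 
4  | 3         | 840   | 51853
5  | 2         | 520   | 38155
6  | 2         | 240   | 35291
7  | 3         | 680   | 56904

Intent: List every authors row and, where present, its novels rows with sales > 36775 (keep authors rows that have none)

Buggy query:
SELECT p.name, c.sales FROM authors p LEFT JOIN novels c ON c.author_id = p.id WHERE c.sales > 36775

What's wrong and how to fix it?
Bug: A WHERE condition on the right-hand table after LEFT JOIN drops unmatched parents

Fix: Move the right-table condition into the ON clause so unmatched parents are kept

Corrected query:
SELECT p.name, c.sales FROM authors p LEFT JOIN novels c ON c.author_id = p.id AND c.sales > 36775

Result:
name   | sales
-------+------
Orwell | NULL 
Asimov | 38155
Asimov | 66241
Austen | 51853
Austen | 56904
Austen | 57840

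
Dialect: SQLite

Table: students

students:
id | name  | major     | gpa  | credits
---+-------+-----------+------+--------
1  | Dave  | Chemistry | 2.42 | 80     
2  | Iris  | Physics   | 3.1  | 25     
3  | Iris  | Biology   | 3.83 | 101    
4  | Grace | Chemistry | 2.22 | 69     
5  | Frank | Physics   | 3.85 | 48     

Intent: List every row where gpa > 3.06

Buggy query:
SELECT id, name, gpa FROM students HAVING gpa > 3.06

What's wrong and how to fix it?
Bug: HAVING filters the output of aggregation, but this query has no GROUP BY and no aggregate functions, so SQLite rejects it (HAVING clause on a non-aggregate query); the condition here is per row

Fix: Replace HAVING with WHERE since the condition applies to individual rows

Corrected query:
SELECT id, name, gpa FROM students WHERE gpa > 3.06

Result:
id | name  | gpa 
---+-------+-----
2  | Iris  | 3.1 
3  | Iris  | 3.83
5  | Frank | 3.85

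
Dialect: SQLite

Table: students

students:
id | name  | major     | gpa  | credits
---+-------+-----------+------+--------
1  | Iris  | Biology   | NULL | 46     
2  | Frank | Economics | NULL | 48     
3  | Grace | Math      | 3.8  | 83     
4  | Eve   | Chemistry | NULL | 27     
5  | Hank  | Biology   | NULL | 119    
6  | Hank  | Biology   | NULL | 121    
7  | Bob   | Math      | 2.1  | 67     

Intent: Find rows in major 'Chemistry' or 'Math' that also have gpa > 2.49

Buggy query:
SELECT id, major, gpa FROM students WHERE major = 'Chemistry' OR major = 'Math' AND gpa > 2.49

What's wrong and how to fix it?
Bug: AND binds tighter than OR, so this parses as major = 'Chemistry' OR (major = 'Math' AND gpa > 2.49)

Fix: Group the OR with parentheses (or use IN), then AND the threshold

Corrected query:
SELECT id, major, gpa FROM students WHERE (major = 'Chemistry' OR major = 'Math') AND gpa > 2.49

Result:
id | major | gpa
---+-------+----
3  | Math  | 3.8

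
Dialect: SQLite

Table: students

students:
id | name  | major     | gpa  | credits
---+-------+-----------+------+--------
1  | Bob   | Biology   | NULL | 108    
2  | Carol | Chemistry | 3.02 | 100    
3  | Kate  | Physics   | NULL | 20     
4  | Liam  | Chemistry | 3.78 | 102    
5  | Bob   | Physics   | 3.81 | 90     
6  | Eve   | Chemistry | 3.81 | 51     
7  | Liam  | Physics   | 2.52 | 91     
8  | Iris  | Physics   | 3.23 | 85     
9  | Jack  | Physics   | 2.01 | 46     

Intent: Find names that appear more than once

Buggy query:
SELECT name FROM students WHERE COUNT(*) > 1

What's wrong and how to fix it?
Bug: COUNT(*) is an aggregate and cannot be used in WHERE

Fix: GROUP BY name, then filter groups with HAVING COUNT(*) > 1

Corrected query:
SELECT name FROM students GROUP BY name HAVING COUNT(*) > 1

Result:
name
----
Bob 
Liam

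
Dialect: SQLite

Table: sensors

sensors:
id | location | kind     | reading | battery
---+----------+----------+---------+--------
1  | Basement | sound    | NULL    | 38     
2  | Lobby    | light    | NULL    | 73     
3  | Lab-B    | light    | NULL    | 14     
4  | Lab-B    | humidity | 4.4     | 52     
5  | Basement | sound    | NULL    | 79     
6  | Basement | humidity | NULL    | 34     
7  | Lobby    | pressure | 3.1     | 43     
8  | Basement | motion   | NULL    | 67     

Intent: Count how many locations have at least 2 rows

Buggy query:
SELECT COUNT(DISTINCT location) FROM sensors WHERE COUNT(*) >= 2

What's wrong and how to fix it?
Bug: WHERE filters individual rows, not groups, so a group-level COUNT is invalid there

Fix: Group first with HAVING COUNT(*) >= 2, then COUNT the resulting groups

Corrected query:
SELECT COUNT(*) FROM (SELECT location FROM sensors GROUP BY location HAVING COUNT(*) >= 2)

Result:
COUNT(*)
--------
3       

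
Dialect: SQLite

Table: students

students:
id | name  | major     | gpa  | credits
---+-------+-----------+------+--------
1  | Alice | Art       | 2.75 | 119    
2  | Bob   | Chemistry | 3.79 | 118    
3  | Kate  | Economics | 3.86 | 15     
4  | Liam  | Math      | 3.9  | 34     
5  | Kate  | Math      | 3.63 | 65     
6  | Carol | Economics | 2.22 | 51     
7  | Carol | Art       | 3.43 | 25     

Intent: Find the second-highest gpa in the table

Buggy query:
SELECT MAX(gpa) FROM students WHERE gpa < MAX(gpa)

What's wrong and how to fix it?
Bug: MAX(gpa) on the right of the comparison is an aggregate-in-WHERE error

Fix: Put the inner MAX in a scalar subquery

Corrected query:
SELECT MAX(gpa) FROM students WHERE gpa < (SELECT MAX(gpa) FROM students)

Result:
MAX(gpa)
--------
3.86    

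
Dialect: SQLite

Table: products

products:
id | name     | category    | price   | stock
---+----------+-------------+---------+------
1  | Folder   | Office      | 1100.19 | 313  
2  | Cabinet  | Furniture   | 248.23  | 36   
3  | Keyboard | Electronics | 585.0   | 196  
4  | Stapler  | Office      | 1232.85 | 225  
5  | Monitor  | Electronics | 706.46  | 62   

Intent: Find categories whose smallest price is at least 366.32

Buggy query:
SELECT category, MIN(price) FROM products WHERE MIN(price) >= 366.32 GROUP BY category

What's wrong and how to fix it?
Bug: MIN() in WHERE is a misuse of aggregate

Fix: Replace WHERE with HAVING after the GROUP BY

Corrected query:
SELECT category, MIN(price) FROM products GROUP BY category HAVING MIN(price) >= 366.32

Result:
category    | MIN(price)
------------+-----------
Electronics | 585       
Office      | 1100.19   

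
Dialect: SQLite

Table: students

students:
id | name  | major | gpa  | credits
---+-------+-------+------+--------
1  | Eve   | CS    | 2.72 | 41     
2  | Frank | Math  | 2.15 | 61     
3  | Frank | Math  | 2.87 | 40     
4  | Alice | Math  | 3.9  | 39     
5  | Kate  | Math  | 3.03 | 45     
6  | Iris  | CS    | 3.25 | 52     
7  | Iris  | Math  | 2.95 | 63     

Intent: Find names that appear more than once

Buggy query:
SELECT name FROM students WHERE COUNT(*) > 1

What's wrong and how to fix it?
Bug: WHERE can't reference COUNT(*); aggregates are computed after WHERE

Fix: GROUP BY name, then filter groups with HAVING COUNT(*) > 1

Corrected query:
SELECT name FROM students GROUP BY name HAVING COUNT(*) > 1

Result:
name 
-----
Frank
Iris 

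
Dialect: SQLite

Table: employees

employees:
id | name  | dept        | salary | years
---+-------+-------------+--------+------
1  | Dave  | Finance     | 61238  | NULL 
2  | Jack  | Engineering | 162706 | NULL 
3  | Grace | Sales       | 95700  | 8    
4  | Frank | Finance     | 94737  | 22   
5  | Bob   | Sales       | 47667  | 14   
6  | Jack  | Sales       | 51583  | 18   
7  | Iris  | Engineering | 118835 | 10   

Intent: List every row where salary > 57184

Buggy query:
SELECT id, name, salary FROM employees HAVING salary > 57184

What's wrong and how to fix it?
Bug: This is a non-aggregate query (no GROUP BY, no aggregates), so in SQLite the HAVING clause is invalid here; a row-level condition belongs in WHERE

Fix: Use WHERE for row-level filtering

Corrected query:
SELECT id, name, salary FROM employees WHERE salary > 57184

Result:
id | name  | salary
---+-------+-------
1  | Dave  | 61238 
2  | Jack  | 162706
3  | Grace | 95700 
4  | Frank | 94737 
7  | Iris  | 118835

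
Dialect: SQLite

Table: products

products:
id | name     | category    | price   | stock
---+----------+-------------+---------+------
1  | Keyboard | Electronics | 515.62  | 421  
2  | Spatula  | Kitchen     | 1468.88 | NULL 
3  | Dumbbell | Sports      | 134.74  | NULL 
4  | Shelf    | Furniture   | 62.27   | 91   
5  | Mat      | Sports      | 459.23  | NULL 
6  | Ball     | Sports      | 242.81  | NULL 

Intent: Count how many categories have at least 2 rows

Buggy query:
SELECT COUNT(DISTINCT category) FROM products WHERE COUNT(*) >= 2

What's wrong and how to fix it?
Bug: WHERE filters individual rows, not groups, so a group-level COUNT is invalid there

Fix: Use a subquery that GROUPs and filters with HAVING, then count its rows

Corrected query:
SELECT COUNT(*) FROM (SELECT category FROM products GROUP BY category HAVING COUNT(*) >= 2)

Result:
COUNT(*)
--------
1       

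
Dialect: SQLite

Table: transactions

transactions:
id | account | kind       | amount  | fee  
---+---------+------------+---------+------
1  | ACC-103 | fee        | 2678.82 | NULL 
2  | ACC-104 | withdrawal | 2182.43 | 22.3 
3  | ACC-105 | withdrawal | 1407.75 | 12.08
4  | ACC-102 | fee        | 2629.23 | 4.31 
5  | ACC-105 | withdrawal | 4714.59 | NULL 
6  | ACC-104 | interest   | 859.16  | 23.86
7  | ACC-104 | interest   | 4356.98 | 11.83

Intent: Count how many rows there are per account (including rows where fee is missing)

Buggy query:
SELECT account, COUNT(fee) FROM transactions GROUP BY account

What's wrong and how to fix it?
Bug: COUNT(fee) skips NULLs, so groups with missing fee are undercounted

Fix: Use COUNT(*) to count all rows regardless of NULL

Corrected query:
SELECT account, COUNT(*) FROM transactions GROUP BY account

Result:
account | COUNT(*)
--------+---------
ACC-102 | 1       
ACC-103 | 1       
ACC-104 | 3       
ACC-105 | 2       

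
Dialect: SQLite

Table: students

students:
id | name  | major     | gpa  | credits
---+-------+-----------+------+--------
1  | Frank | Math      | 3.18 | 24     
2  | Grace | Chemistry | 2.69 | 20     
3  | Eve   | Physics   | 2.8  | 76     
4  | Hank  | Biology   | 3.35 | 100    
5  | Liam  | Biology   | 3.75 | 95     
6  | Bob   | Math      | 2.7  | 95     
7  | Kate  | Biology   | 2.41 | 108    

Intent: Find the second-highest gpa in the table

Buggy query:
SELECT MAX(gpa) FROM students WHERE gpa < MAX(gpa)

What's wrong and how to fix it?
Bug: MAX(gpa) on the right of the comparison is an aggregate-in-WHERE error

Fix: Compute the overall MAX in a subquery, then take MAX of rows below it

Corrected query:
SELECT MAX(gpa) FROM students WHERE gpa < (SELECT MAX(gpa) FROM students)

Result:
MAX(gpa)
--------
3.35    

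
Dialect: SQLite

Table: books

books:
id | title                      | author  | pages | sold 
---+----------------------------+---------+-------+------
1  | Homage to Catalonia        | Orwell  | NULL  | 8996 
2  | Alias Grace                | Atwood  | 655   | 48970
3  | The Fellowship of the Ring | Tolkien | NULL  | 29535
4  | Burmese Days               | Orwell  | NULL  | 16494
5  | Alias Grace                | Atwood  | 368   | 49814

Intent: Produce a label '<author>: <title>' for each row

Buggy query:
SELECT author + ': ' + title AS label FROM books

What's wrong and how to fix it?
Bug: SQLite uses || for string concatenation; + coerces text to numbers (yielding 0)

Fix: Replace + with || to concatenate text

Corrected query:
SELECT author || ': ' || title AS label FROM books

Result:
label                              
-----------------------------------
Orwell: Homage to Catalonia        
Atwood: Alias Grace                
Tolkien: The Fellowship of the Ring
Orwell: Burmese Days               
Atwood: Alias Grace                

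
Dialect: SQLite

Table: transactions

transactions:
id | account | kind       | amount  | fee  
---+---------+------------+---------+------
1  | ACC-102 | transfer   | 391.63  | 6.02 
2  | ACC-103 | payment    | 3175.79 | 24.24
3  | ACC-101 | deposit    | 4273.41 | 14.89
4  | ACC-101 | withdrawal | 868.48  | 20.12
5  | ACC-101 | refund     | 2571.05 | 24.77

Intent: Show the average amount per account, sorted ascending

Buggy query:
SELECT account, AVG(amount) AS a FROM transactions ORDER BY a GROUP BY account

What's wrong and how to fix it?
Bug: GROUP BY must precede ORDER BY

Fix: Reorder: SELECT … FROM … GROUP BY … ORDER BY …

Corrected query:
SELECT account, AVG(amount) AS a FROM transactions GROUP BY account ORDER BY a

Result:
account | a      
--------+--------
ACC-102 | 391.63 
ACC-101 | 2570.98
ACC-103 | 3175.79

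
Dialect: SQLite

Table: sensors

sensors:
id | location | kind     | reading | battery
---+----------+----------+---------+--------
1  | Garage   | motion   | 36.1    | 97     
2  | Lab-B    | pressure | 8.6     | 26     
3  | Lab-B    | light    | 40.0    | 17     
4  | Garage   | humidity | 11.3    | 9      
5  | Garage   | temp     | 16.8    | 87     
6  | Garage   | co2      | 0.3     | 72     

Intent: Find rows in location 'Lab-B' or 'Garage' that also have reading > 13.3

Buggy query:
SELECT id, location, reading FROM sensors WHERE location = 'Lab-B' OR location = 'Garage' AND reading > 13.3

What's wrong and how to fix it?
Bug: Without parentheses, AND is evaluated before OR, so the reading filter only applies to the 'Garage' branch

Fix: Add parentheses around the OR so the AND applies to both alternatives

Corrected query:
SELECT id, location, reading FROM sensors WHERE (location = 'Lab-B' OR location = 'Garage') AND reading > 13.3

Result:
id | location | reading
---+----------+--------
1  | Garage   | 36.1   
3  | Lab-B    | 40     
5  | Garage   | 16.8   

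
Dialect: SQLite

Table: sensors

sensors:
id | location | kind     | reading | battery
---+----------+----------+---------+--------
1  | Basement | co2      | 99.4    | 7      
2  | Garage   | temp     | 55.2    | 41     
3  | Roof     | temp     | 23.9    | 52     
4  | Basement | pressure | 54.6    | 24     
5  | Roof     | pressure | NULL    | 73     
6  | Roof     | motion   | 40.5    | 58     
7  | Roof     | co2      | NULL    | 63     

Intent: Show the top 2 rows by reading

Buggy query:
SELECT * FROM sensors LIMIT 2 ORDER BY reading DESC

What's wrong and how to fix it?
Bug: LIMIT must come after ORDER BY

Fix: Sort with ORDER BY, then apply LIMIT

Corrected query:
SELECT * FROM sensors ORDER BY reading DESC LIMIT 2

Result:
id | location | kind | reading | battery
---+----------+------+---------+--------
1  | Basement | co2  | 99.4    | 7      
2  | Garage   | temp | 55.2    | 41     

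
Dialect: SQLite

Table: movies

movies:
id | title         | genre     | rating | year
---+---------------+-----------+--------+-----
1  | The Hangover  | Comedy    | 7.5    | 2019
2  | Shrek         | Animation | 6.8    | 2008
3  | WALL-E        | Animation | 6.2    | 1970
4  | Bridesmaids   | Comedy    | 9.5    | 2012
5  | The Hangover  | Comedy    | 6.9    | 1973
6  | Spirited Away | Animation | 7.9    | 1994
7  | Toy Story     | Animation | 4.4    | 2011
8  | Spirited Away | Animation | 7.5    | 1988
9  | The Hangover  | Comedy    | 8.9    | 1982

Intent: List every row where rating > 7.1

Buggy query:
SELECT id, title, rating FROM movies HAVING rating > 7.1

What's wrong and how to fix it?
Bug: HAVING filters the output of aggregation, but this query has no GROUP BY and no aggregate functions, so SQLite rejects it (HAVING clause on a non-aggregate query); the condition here is per row

Fix: Use WHERE for row-level filtering

Corrected query:
SELECT id, title, rating FROM movies WHERE rating > 7.1

Result:
id | title         | rating
---+---------------+-------
1  | The Hangover  | 7.5   
4  | Bridesmaids   | 9.5   
6  | Spirited Away | 7.9   
8  | Spirited Away | 7.5   
9  | The Hangover  | 8.9   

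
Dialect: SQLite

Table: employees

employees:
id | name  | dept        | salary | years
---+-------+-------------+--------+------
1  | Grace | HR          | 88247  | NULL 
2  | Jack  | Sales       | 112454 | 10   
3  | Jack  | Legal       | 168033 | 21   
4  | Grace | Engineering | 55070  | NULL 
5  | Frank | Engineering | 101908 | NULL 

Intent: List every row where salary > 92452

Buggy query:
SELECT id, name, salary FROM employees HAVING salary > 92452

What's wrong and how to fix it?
Bug: This is a non-aggregate query (no GROUP BY, no aggregates), so in SQLite the HAVING clause is invalid here; a row-level condition belongs in WHERE

Fix: Replace HAVING with WHERE since the condition applies to individual rows

Corrected query:
SELECT id, name, salary FROM employees WHERE salary > 92452

Result:
id | name  | salary
---+-------+-------
2  | Jack  | 112454
3  | Jack  | 168033
5  | Frank | 101908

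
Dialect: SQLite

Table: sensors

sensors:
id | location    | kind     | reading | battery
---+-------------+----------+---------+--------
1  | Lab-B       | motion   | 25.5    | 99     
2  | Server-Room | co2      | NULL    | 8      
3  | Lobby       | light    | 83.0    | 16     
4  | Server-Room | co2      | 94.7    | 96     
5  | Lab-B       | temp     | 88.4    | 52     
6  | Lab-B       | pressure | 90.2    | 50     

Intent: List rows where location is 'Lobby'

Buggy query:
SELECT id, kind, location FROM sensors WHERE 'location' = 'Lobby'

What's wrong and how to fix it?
Bug: Single quotes denote string literals in SQL; the column name is being compared as a constant string

Fix: Remove the quotes around the column name (or use double quotes for an identifier)

Corrected query:
SELECT id, kind, location FROM sensors WHERE location = 'Lobby'

Result:
id | kind  | location
---+-------+---------
3  | light | Lobby   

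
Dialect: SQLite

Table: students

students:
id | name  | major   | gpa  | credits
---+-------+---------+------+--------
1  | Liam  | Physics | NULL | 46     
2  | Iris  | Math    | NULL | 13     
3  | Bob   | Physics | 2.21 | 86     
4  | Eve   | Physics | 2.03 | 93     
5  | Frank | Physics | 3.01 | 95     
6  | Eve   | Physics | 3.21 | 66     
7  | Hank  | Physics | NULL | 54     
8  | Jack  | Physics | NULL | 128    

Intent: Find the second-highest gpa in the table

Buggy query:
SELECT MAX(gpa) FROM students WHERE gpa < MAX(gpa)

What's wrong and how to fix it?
Bug: MAX(gpa) on the right of the comparison is an aggregate-in-WHERE error

Fix: Put the inner MAX in a scalar subquery

Corrected query:
SELECT MAX(gpa) FROM students WHERE gpa < (SELECT MAX(gpa) FROM students)

Result:
MAX(gpa)
--------
3.01    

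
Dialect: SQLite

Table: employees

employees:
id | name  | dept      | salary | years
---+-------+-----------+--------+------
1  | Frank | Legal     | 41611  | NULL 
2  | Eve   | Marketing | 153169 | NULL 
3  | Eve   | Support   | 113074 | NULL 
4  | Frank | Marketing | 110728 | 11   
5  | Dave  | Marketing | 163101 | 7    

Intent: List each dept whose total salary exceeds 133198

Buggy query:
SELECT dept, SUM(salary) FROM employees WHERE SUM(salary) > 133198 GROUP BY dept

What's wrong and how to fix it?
Bug: WHERE runs before GROUP BY, so aggregates aren't available there

Fix: Move the aggregate condition to a HAVING clause

Corrected query:
SELECT dept, SUM(salary) FROM employees GROUP BY dept HAVING SUM(salary) > 133198

Result:
dept      | SUM(salary)
----------+------------
Marketing | 426998     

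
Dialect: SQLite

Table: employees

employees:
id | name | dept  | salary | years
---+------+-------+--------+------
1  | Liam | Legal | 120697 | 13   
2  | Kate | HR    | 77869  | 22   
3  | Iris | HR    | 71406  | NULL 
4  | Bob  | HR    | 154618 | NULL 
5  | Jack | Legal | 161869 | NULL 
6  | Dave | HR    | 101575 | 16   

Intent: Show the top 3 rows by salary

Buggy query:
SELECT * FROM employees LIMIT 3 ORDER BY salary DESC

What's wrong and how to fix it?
Bug: ORDER BY cannot follow LIMIT; LIMIT is the final clause

Fix: Swap the clauses: ORDER BY first, then LIMIT

Corrected query:
SELECT * FROM employees ORDER BY salary DESC LIMIT 3

Result:
id | name | dept  | salary | years
---+------+-------+--------+------
5  | Jack | Legal | 161869 | NULL 
4  | Bob  | HR    | 154618 | NULL 
1  | Liam | Legal | 120697 | 13   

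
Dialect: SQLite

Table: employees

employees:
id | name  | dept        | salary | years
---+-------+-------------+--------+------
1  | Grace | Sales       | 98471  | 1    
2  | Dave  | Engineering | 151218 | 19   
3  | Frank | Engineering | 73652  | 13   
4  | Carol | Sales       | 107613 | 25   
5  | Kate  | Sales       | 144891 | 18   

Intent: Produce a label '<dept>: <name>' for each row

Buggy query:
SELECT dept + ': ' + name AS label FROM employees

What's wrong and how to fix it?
Bug: '+' is numeric addition; on text columns SQLite converts them to 0 instead of concatenating

Fix: Use the || operator for string concatenation

Corrected query:
SELECT dept || ': ' || name AS label FROM employees

Result:
label             
------------------
Sales: Grace      
Engineering: Dave 
Engineering: Frank
Sales: Carol      
Sales: Kate       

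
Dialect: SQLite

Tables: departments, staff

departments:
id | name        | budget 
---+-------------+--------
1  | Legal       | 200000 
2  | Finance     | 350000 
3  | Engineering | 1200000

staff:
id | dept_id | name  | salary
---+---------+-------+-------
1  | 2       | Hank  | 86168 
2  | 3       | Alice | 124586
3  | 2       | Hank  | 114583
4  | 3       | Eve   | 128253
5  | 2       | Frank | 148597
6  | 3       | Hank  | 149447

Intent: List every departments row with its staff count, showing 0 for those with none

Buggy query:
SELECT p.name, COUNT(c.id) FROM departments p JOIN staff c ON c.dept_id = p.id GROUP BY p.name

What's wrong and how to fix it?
Bug: INNER JOIN drops departments rows that have no matching staff rows

Fix: Switch to LEFT JOIN to retain unmatched parent rows

Corrected query:
SELECT p.name, COUNT(c.id) FROM departments p LEFT JOIN staff c ON c.dept_id = p.id GROUP BY p.name

Result:
name        | COUNT(c.id)
------------+------------
Engineering | 3          
Finance     | 3          
Legal       | 0          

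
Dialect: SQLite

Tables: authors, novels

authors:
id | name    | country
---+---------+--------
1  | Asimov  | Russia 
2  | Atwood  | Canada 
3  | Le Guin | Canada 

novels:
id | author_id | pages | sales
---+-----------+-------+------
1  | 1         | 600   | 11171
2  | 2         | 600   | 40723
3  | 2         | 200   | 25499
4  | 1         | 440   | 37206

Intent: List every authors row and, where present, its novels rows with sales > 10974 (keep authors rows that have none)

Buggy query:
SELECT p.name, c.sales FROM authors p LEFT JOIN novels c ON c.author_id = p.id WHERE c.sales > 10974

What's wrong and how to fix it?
Bug: Filtering c.sales in WHERE discards the NULL rows produced by LEFT JOIN, turning it into an inner join

Fix: Move the right-table condition into the ON clause so unmatched parents are kept

Corrected query:
SELECT p.name, c.sales FROM authors p LEFT JOIN novels c ON c.author_id = p.id AND c.sales > 10974

Result:
name    | sales
--------+------
Asimov  | 11171
Asimov  | 37206
Atwood  | 25499
Atwood  | 40723
Le Guin | NULL 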